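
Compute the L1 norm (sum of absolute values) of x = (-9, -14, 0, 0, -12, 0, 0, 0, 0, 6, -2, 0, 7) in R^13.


Non-zero entries: [(0, -9), (1, -14), (4, -12), (9, 6), (10, -2), (12, 7)]
Absolute values: [9, 14, 12, 6, 2, 7]
||x||_1 = sum = 50.

50


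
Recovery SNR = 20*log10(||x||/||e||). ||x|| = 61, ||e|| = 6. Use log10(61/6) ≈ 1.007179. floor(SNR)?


||x||/||e|| = 61/6.
log10(61/6) ≈ 1.007179.
20*log10(||x||/||e||) ≈ 20*1.007179 = 20.14358.
floor(20.14358) = 20.

20


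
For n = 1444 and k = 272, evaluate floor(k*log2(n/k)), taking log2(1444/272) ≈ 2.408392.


log2(n/k) = log2(1444/272) ≈ 2.408392.
k*log2(n/k) ≈ 272*2.408392 = 655.082624.
floor(655.082624) = 655.

655


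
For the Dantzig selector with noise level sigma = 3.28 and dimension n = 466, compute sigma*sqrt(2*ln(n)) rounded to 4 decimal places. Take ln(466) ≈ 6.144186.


ln(466) ≈ 6.144186.
2*ln(n) ≈ 12.288372.
sqrt(2*ln(n)) ≈ sqrt(12.288372) ≈ 3.505477.
threshold ≈ 3.28*3.505477 = 11.49796456 ≈ 11.4980.

11.4980


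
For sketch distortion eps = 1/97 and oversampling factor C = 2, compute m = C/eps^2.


1/eps = 97.
(1/eps)^2 = 9409.
m = 2*9409 = 18818.

18818


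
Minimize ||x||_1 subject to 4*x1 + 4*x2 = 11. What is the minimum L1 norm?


Axis intercepts:
  x1 = 11/4, x2 = 0: L1 = 11/4
  x1 = 0, x2 = 11/4: L1 = 11/4
x* = (11/4, 0)
||x*||_1 = 11/4.

11/4


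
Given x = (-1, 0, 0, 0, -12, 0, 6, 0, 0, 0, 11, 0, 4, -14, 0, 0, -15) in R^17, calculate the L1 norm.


Non-zero entries: [(0, -1), (4, -12), (6, 6), (10, 11), (12, 4), (13, -14), (16, -15)]
Absolute values: [1, 12, 6, 11, 4, 14, 15]
||x||_1 = sum = 63.

63


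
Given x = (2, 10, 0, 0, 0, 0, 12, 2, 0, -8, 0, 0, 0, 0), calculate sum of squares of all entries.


Non-zero entries: [(0, 2), (1, 10), (6, 12), (7, 2), (9, -8)]
Squares: [4, 100, 144, 4, 64]
||x||_2^2 = sum = 316.

316


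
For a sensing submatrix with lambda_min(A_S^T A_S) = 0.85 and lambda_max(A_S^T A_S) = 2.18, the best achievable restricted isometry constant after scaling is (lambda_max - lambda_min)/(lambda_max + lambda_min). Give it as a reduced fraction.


lambda_max - lambda_min = 2.18 - 0.85 = 1.33.
lambda_max + lambda_min = 2.18 + 0.85 = 3.03.
delta = 1.33/3.03 = 133/303.

133/303


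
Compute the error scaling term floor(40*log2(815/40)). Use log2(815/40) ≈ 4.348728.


log2(n/k) = log2(815/40) ≈ 4.348728.
k*log2(n/k) ≈ 40*4.348728 = 173.94912.
floor(173.94912) = 173.

173


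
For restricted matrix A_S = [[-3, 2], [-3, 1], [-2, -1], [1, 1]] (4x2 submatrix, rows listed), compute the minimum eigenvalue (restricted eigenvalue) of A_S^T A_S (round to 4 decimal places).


A_S^T A_S = [[23, -6], [-6, 7]].
trace = 30.
det = 125.
disc = trace^2 - 4*det = 900 - 4*125 = 400.
sqrt(400) = 20.
lam_min = (30 - 20)/2 = 5 = 5.0000.

5.0000


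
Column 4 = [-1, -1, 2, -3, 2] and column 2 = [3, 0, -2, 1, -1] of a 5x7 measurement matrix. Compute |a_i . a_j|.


Inner product: -1*3 + -1*0 + 2*-2 + -3*1 + 2*-1
Products: [-3, 0, -4, -3, -2]
Sum = -12.
|dot| = 12.

12


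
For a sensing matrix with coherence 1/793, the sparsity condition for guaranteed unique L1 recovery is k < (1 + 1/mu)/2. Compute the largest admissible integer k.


1/mu = 793.
1 + 1/mu = 794.
(1 + 1/mu)/2 = 397 is an integer and the inequality is strict, so k_max = 397 - 1 = 396.

396


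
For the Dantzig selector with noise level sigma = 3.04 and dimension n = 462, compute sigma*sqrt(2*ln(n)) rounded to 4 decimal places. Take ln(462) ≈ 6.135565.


ln(462) ≈ 6.135565.
2*ln(n) ≈ 12.27113.
sqrt(2*ln(n)) ≈ sqrt(12.27113) ≈ 3.503017.
threshold ≈ 3.04*3.503017 = 10.64917168 ≈ 10.6492.

10.6492


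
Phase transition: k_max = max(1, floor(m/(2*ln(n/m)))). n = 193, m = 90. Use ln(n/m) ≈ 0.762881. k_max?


n/m = 193/90.
ln(n/m) ≈ 0.762881.
2*ln(n/m) ≈ 1.525762.
m/(2*ln(n/m)) ≈ 90/1.525762 ≈ 58.9869.
floor = 58.
k_max = max(1, 58) = 58.

58


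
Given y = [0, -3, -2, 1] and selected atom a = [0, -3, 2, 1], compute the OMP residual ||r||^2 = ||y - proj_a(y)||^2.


a^T a = 14.
a^T y = 6.
coeff = 6/14 = 3/7.
||r||^2 = 80/7.

80/7


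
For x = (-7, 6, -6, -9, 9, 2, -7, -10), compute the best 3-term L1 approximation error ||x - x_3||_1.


Sorted |x_i| descending: [10, 9, 9, 7, 7, 6, 6, 2]
Keep top 3: [10, 9, 9]
Tail entries: [7, 7, 6, 6, 2]
L1 error = sum of tail = 28.

28


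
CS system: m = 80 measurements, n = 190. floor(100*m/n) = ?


100*m/n = 100*80/190 ≈ 42.1053.
floor = 42.

42


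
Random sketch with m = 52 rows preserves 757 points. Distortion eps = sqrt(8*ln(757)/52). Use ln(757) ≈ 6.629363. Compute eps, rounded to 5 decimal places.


ln(757) ≈ 6.629363.
8*ln(N)/m ≈ 8*6.629363/52 ≈ 1.019902.
eps = sqrt(1.019902) ≈ 1.009902 ≈ 1.00990.

1.00990


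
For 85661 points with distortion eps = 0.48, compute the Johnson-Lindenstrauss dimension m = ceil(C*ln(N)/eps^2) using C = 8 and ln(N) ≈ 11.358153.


ln(85661) ≈ 11.358153.
eps^2 = 0.48^2 = 0.2304.
C*ln(N)/eps^2 ≈ 8*11.358153/0.2304 ≈ 394.3803.
m = ceil(394.3803) = 395.

395


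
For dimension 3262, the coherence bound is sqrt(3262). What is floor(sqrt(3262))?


57^2 = 3249 <= 3262 < 3364 = 58^2, so 57 <= sqrt(3262) < 58.
floor(sqrt(3262)) = 57.

57


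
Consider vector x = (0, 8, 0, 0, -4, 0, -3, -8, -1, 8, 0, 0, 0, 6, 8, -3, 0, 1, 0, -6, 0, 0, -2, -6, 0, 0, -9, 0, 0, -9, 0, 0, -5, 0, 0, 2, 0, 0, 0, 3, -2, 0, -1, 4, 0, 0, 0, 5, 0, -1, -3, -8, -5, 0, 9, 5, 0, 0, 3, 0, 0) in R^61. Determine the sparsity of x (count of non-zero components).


Non-zero positions: [1, 4, 6, 7, 8, 9, 13, 14, 15, 17, 19, 22, 23, 26, 29, 32, 35, 39, 40, 42, 43, 47, 49, 50, 51, 52, 54, 55, 58].
Sparsity = 29.

29


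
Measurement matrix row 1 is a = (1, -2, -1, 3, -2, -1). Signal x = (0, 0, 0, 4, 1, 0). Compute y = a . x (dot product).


Non-zero terms: ['3*4', '-2*1']
Products: [12, -2]
y = sum = 10.

10


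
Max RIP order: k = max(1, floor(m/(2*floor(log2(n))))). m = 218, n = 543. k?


floor(log2(543)) = 9.
2*9 = 18.
m/(2*floor(log2(n))) = 218/18 ≈ 12.1111.
floor = 12.
k = max(1, 12) = 12.

12


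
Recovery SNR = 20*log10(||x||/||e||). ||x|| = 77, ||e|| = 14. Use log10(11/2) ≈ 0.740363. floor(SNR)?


||x||/||e|| = 77/14 = 11/2.
log10(11/2) ≈ 0.740363.
20*log10(||x||/||e||) ≈ 20*0.740363 = 14.80726.
floor(14.80726) = 14.

14


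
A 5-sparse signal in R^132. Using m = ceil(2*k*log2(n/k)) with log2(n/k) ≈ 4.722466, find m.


log2(n/k) = log2(132/5) ≈ 4.722466.
2*k*log2(n/k) ≈ 2*5*4.722466 = 47.22466.
m = ceil(47.22466) = 48.

48


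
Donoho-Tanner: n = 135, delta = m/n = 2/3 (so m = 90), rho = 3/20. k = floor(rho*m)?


m = 2/3*135 = 90.
rho = 3/20.
rho*m = 3/20*90 = 13.5.
k = floor(13.5) = 13.

13


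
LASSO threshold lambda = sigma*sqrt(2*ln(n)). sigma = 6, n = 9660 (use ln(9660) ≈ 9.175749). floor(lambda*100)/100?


ln(9660) ≈ 9.175749.
2*ln(n) ≈ 18.351498.
sqrt(2*ln(n)) ≈ sqrt(18.351498) ≈ 4.283865.
lambda ≈ 6*4.283865 = 25.70319.
floor(lambda*100)/100 = 25.70.

25.70


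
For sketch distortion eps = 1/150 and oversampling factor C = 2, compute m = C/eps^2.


1/eps = 150.
(1/eps)^2 = 22500.
m = 2*22500 = 45000.

45000


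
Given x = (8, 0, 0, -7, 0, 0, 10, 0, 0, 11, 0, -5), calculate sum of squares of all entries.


Non-zero entries: [(0, 8), (3, -7), (6, 10), (9, 11), (11, -5)]
Squares: [64, 49, 100, 121, 25]
||x||_2^2 = sum = 359.

359


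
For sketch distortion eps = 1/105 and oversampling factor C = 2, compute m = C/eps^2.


1/eps = 105.
(1/eps)^2 = 11025.
m = 2*11025 = 22050.

22050


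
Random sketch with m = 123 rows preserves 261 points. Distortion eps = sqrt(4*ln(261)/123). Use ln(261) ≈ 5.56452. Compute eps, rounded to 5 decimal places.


ln(261) ≈ 5.56452.
4*ln(N)/m ≈ 4*5.56452/123 ≈ 0.18096.
eps = sqrt(0.18096) ≈ 0.4253939 ≈ 0.42539.

0.42539


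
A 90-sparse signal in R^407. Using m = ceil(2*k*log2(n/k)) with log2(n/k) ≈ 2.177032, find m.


log2(n/k) = log2(407/90) ≈ 2.177032.
2*k*log2(n/k) ≈ 2*90*2.177032 = 391.86576.
m = ceil(391.86576) = 392.

392


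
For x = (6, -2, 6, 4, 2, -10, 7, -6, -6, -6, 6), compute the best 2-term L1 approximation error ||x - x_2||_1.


Sorted |x_i| descending: [10, 7, 6, 6, 6, 6, 6, 6, 4, 2, 2]
Keep top 2: [10, 7]
Tail entries: [6, 6, 6, 6, 6, 6, 4, 2, 2]
L1 error = sum of tail = 44.

44


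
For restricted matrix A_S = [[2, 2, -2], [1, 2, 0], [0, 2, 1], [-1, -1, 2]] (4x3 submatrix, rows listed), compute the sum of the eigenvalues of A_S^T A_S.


Sum of eigenvalues of A_S^T A_S = trace(A_S^T A_S) = sum of squared column norms of A_S.
A_S^T A_S diagonal: [6, 13, 9].
trace = 6 + 13 + 9 = 28.

28


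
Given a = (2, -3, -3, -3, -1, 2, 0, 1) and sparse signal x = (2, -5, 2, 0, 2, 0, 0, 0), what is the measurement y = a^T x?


Non-zero terms: ['2*2', '-3*-5', '-3*2', '-1*2']
Products: [4, 15, -6, -2]
y = sum = 11.

11


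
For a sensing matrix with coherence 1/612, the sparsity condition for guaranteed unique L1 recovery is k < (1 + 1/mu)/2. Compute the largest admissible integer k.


1/mu = 612.
1 + 1/mu = 613.
(1 + 1/mu)/2 = 306.5 is not an integer, so k_max = floor(306.5) = 306.

306


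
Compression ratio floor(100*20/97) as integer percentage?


100*m/n = 100*20/97 ≈ 20.6186.
floor = 20.

20


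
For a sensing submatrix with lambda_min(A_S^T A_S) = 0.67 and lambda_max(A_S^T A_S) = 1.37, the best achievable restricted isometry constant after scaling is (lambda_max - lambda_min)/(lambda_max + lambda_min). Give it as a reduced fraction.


lambda_max - lambda_min = 1.37 - 0.67 = 0.70.
lambda_max + lambda_min = 1.37 + 0.67 = 2.04.
delta = 0.70/2.04 = 70/204 = 35/102.

35/102


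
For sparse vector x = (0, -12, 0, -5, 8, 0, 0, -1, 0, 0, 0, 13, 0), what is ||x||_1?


Non-zero entries: [(1, -12), (3, -5), (4, 8), (7, -1), (11, 13)]
Absolute values: [12, 5, 8, 1, 13]
||x||_1 = sum = 39.

39


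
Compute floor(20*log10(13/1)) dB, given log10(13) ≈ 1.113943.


||x||/||e|| = 13/1 = 13.
log10(13) ≈ 1.113943.
20*log10(||x||/||e||) ≈ 20*1.113943 = 22.27886.
floor(22.27886) = 22.

22


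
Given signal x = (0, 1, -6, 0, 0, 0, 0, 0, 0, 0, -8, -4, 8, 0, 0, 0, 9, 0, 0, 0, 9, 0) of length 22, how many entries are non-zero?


Non-zero positions: [1, 2, 10, 11, 12, 16, 20].
Sparsity = 7.

7


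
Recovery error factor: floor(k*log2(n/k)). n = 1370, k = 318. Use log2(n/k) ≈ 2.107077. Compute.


log2(n/k) = log2(1370/318) ≈ 2.107077.
k*log2(n/k) ≈ 318*2.107077 = 670.050486.
floor(670.050486) = 670.

670


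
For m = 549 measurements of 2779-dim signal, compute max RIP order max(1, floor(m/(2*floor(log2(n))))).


floor(log2(2779)) = 11.
2*11 = 22.
m/(2*floor(log2(n))) = 549/22 ≈ 24.9545.
floor = 24.
k = max(1, 24) = 24.

24


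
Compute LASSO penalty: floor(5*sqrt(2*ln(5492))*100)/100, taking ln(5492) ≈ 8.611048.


ln(5492) ≈ 8.611048.
2*ln(n) ≈ 17.222096.
sqrt(2*ln(n)) ≈ sqrt(17.222096) ≈ 4.149951.
lambda ≈ 5*4.149951 = 20.749755.
floor(lambda*100)/100 = 20.74.

20.74


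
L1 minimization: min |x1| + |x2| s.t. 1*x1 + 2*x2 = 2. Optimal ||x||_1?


Axis intercepts:
  x1 = 2, x2 = 0: L1 = 2
  x1 = 0, x2 = 1: L1 = 1
x* = (0, 1)
||x*||_1 = 1.

1


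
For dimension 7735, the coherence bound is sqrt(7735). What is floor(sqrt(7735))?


87^2 = 7569 <= 7735 < 7744 = 88^2, so 87 <= sqrt(7735) < 88.
floor(sqrt(7735)) = 87.

87


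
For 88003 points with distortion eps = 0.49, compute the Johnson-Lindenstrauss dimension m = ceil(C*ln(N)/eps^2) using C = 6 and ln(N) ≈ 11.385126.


ln(88003) ≈ 11.385126.
eps^2 = 0.49^2 = 0.2401.
C*ln(N)/eps^2 ≈ 6*11.385126/0.2401 ≈ 284.5096.
m = ceil(284.5096) = 285.

285


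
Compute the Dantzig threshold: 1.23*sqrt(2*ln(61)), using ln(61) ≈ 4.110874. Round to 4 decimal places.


ln(61) ≈ 4.110874.
2*ln(n) ≈ 8.221748.
sqrt(2*ln(n)) ≈ sqrt(8.221748) ≈ 2.867359.
threshold ≈ 1.23*2.867359 = 3.52685157 ≈ 3.5269.

3.5269


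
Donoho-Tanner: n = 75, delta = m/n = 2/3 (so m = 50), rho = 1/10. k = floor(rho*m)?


m = 2/3*75 = 50.
rho = 1/10.
rho*m = 1/10*50 = 5.
k = floor(5) = 5.

5


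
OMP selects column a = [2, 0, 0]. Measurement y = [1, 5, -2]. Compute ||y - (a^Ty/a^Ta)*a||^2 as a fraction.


a^T a = 4.
a^T y = 2.
coeff = 2/4 = 1/2.
||r||^2 = 29.

29


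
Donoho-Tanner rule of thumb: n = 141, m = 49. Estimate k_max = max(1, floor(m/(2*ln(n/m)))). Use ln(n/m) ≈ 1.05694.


n/m = 141/49.
ln(n/m) ≈ 1.05694.
2*ln(n/m) ≈ 2.11388.
m/(2*ln(n/m)) ≈ 49/2.11388 ≈ 23.1801.
floor = 23.
k_max = max(1, 23) = 23.

23


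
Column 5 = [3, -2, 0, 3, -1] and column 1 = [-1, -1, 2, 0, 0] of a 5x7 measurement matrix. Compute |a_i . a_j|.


Inner product: 3*-1 + -2*-1 + 0*2 + 3*0 + -1*0
Products: [-3, 2, 0, 0, 0]
Sum = -1.
|dot| = 1.

1


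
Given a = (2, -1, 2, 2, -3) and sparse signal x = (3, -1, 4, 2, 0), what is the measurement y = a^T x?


Non-zero terms: ['2*3', '-1*-1', '2*4', '2*2']
Products: [6, 1, 8, 4]
y = sum = 19.

19


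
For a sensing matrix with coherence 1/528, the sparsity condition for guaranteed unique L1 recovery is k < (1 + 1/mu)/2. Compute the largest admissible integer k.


1/mu = 528.
1 + 1/mu = 529.
(1 + 1/mu)/2 = 264.5 is not an integer, so k_max = floor(264.5) = 264.

264


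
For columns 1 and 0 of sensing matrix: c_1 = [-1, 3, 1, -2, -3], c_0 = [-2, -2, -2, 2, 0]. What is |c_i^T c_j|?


Inner product: -1*-2 + 3*-2 + 1*-2 + -2*2 + -3*0
Products: [2, -6, -2, -4, 0]
Sum = -10.
|dot| = 10.

10


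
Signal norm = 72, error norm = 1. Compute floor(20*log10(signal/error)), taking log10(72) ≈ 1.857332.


||x||/||e|| = 72/1 = 72.
log10(72) ≈ 1.857332.
20*log10(||x||/||e||) ≈ 20*1.857332 = 37.14664.
floor(37.14664) = 37.

37


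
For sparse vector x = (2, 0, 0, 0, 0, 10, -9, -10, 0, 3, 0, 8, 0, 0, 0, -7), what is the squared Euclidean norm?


Non-zero entries: [(0, 2), (5, 10), (6, -9), (7, -10), (9, 3), (11, 8), (15, -7)]
Squares: [4, 100, 81, 100, 9, 64, 49]
||x||_2^2 = sum = 407.

407


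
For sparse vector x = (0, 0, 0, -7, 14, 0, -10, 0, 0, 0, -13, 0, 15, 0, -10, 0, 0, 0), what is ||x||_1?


Non-zero entries: [(3, -7), (4, 14), (6, -10), (10, -13), (12, 15), (14, -10)]
Absolute values: [7, 14, 10, 13, 15, 10]
||x||_1 = sum = 69.

69


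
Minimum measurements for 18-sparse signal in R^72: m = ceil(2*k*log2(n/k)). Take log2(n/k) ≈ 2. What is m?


log2(n/k) = log2(72/18) ≈ 2.
2*k*log2(n/k) ≈ 2*18*2 = 72.
m = ceil(72) = 72.

72


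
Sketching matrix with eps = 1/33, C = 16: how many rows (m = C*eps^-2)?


1/eps = 33.
(1/eps)^2 = 1089.
m = 16*1089 = 17424.

17424


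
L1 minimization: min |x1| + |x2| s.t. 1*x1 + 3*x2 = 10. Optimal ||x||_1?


Axis intercepts:
  x1 = 10, x2 = 0: L1 = 10
  x1 = 0, x2 = 10/3: L1 = 10/3
x* = (0, 10/3)
||x*||_1 = 10/3.

10/3


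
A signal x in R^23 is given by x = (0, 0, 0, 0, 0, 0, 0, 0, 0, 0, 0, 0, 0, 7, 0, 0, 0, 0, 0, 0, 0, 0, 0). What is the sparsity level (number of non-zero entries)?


Non-zero positions: [13].
Sparsity = 1.

1


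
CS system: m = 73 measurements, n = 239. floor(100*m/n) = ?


100*m/n = 100*73/239 ≈ 30.5439.
floor = 30.

30


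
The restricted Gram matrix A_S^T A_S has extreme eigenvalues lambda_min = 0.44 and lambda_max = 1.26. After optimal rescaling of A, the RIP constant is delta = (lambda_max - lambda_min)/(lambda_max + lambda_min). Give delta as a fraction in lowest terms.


lambda_max - lambda_min = 1.26 - 0.44 = 0.82.
lambda_max + lambda_min = 1.26 + 0.44 = 1.70.
delta = 0.82/1.70 = 82/170 = 41/85.

41/85


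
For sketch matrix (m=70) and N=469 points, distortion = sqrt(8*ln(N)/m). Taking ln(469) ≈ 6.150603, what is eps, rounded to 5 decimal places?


ln(469) ≈ 6.150603.
8*ln(N)/m ≈ 8*6.150603/70 ≈ 0.70292606.
eps = sqrt(0.70292606) ≈ 0.8384069 ≈ 0.83841.

0.83841


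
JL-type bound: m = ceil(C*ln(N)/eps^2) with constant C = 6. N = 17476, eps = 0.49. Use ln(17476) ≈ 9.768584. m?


ln(17476) ≈ 9.768584.
eps^2 = 0.49^2 = 0.2401.
C*ln(N)/eps^2 ≈ 6*9.768584/0.2401 ≈ 244.1129.
m = ceil(244.1129) = 245.

245


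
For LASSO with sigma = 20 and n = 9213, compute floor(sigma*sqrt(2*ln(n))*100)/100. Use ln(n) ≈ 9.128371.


ln(9213) ≈ 9.128371.
2*ln(n) ≈ 18.256742.
sqrt(2*ln(n)) ≈ sqrt(18.256742) ≈ 4.272791.
lambda ≈ 20*4.272791 = 85.45582.
floor(lambda*100)/100 = 85.45.

85.45


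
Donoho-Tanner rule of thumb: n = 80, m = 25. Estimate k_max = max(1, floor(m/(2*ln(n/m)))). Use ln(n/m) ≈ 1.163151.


n/m = 80/25 = 16/5.
ln(n/m) ≈ 1.163151.
2*ln(n/m) ≈ 2.326302.
m/(2*ln(n/m)) ≈ 25/2.326302 ≈ 10.7467.
floor = 10.
k_max = max(1, 10) = 10.

10


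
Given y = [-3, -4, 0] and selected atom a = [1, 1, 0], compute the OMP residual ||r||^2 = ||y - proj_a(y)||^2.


a^T a = 2.
a^T y = -7.
coeff = -7/2 = -7/2.
||r||^2 = 1/2.

1/2


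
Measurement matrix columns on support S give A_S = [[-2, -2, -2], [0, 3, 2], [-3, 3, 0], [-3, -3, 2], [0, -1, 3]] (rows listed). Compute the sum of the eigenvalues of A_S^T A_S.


Sum of eigenvalues of A_S^T A_S = trace(A_S^T A_S) = sum of squared column norms of A_S.
A_S^T A_S diagonal: [22, 32, 21].
trace = 22 + 32 + 21 = 75.

75


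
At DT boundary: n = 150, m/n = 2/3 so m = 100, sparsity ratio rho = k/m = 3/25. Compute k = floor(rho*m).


m = 2/3*150 = 100.
rho = 3/25.
rho*m = 3/25*100 = 12.
k = floor(12) = 12.

12


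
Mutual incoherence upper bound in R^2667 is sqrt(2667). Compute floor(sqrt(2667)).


51^2 = 2601 <= 2667 < 2704 = 52^2, so 51 <= sqrt(2667) < 52.
floor(sqrt(2667)) = 51.

51


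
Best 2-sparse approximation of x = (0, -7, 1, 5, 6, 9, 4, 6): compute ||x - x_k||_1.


Sorted |x_i| descending: [9, 7, 6, 6, 5, 4, 1, 0]
Keep top 2: [9, 7]
Tail entries: [6, 6, 5, 4, 1, 0]
L1 error = sum of tail = 22.

22


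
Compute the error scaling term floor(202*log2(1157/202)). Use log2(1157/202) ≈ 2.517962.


log2(n/k) = log2(1157/202) ≈ 2.517962.
k*log2(n/k) ≈ 202*2.517962 = 508.628324.
floor(508.628324) = 508.

508


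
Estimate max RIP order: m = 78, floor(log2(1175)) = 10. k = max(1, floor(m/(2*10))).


floor(log2(1175)) = 10.
2*10 = 20.
m/(2*floor(log2(n))) = 78/20 ≈ 3.9.
floor = 3.
k = max(1, 3) = 3.

3


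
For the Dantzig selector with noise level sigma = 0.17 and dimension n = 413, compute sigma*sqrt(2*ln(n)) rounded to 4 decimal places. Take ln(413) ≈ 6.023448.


ln(413) ≈ 6.023448.
2*ln(n) ≈ 12.046896.
sqrt(2*ln(n)) ≈ sqrt(12.046896) ≈ 3.470864.
threshold ≈ 0.17*3.470864 = 0.59004688 ≈ 0.5900.

0.5900


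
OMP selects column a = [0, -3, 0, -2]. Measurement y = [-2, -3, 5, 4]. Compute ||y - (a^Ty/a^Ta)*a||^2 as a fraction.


a^T a = 13.
a^T y = 1.
coeff = 1/13 = 1/13.
||r||^2 = 701/13.

701/13


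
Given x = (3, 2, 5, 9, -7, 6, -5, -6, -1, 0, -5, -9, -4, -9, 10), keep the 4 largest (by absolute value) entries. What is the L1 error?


Sorted |x_i| descending: [10, 9, 9, 9, 7, 6, 6, 5, 5, 5, 4, 3, 2, 1, 0]
Keep top 4: [10, 9, 9, 9]
Tail entries: [7, 6, 6, 5, 5, 5, 4, 3, 2, 1, 0]
L1 error = sum of tail = 44.

44


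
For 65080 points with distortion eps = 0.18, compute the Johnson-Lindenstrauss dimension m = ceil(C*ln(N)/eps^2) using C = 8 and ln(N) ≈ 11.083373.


ln(65080) ≈ 11.083373.
eps^2 = 0.18^2 = 0.0324.
C*ln(N)/eps^2 ≈ 8*11.083373/0.0324 ≈ 2736.6353.
m = ceil(2736.6353) = 2737.

2737


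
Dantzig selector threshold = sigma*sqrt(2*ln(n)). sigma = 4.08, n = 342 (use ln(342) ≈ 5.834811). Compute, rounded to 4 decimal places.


ln(342) ≈ 5.834811.
2*ln(n) ≈ 11.669622.
sqrt(2*ln(n)) ≈ sqrt(11.669622) ≈ 3.416083.
threshold ≈ 4.08*3.416083 = 13.93761864 ≈ 13.9376.

13.9376


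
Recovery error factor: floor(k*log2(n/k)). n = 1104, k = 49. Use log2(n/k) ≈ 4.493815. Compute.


log2(n/k) = log2(1104/49) ≈ 4.493815.
k*log2(n/k) ≈ 49*4.493815 = 220.196935.
floor(220.196935) = 220.

220


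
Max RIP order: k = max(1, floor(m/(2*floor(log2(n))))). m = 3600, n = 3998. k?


floor(log2(3998)) = 11.
2*11 = 22.
m/(2*floor(log2(n))) = 3600/22 ≈ 163.6364.
floor = 163.
k = max(1, 163) = 163.

163


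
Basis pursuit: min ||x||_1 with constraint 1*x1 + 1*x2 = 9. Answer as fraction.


Axis intercepts:
  x1 = 9, x2 = 0: L1 = 9
  x1 = 0, x2 = 9: L1 = 9
x* = (9, 0)
||x*||_1 = 9.

9


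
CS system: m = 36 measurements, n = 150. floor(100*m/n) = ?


100*m/n = 100*36/150 ≈ 24.0.
floor = 24.

24


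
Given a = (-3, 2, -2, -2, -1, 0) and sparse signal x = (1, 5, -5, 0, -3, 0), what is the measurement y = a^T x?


Non-zero terms: ['-3*1', '2*5', '-2*-5', '-1*-3']
Products: [-3, 10, 10, 3]
y = sum = 20.

20


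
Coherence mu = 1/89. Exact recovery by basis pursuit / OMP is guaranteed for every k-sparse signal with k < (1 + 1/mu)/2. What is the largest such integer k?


1/mu = 89.
1 + 1/mu = 90.
(1 + 1/mu)/2 = 45 is an integer and the inequality is strict, so k_max = 45 - 1 = 44.

44


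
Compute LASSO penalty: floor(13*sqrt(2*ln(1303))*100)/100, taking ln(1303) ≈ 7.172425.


ln(1303) ≈ 7.172425.
2*ln(n) ≈ 14.34485.
sqrt(2*ln(n)) ≈ sqrt(14.34485) ≈ 3.78746.
lambda ≈ 13*3.78746 = 49.23698.
floor(lambda*100)/100 = 49.23.

49.23


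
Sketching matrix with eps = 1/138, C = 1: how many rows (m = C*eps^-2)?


1/eps = 138.
(1/eps)^2 = 19044.
m = 1*19044 = 19044.

19044


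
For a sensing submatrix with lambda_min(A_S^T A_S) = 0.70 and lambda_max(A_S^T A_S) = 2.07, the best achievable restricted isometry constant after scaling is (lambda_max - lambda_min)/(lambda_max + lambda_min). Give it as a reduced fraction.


lambda_max - lambda_min = 2.07 - 0.70 = 1.37.
lambda_max + lambda_min = 2.07 + 0.70 = 2.77.
delta = 1.37/2.77 = 137/277.

137/277


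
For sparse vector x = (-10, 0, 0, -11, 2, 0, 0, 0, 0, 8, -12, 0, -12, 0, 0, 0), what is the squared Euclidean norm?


Non-zero entries: [(0, -10), (3, -11), (4, 2), (9, 8), (10, -12), (12, -12)]
Squares: [100, 121, 4, 64, 144, 144]
||x||_2^2 = sum = 577.

577


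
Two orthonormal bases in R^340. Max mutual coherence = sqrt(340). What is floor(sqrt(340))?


18^2 = 324 <= 340 < 361 = 19^2, so 18 <= sqrt(340) < 19.
floor(sqrt(340)) = 18.

18


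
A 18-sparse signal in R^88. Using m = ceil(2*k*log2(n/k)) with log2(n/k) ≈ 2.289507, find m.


log2(n/k) = log2(88/18) ≈ 2.289507.
2*k*log2(n/k) ≈ 2*18*2.289507 = 82.422252.
m = ceil(82.422252) = 83.

83


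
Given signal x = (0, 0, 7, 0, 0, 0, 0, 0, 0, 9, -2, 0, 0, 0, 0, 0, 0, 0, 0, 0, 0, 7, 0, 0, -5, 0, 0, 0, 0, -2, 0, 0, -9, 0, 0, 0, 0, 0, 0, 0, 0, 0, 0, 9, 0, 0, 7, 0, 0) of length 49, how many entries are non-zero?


Non-zero positions: [2, 9, 10, 21, 24, 29, 32, 43, 46].
Sparsity = 9.

9


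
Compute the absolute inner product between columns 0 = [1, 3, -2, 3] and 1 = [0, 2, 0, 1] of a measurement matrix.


Inner product: 1*0 + 3*2 + -2*0 + 3*1
Products: [0, 6, 0, 3]
Sum = 9.
|dot| = 9.

9


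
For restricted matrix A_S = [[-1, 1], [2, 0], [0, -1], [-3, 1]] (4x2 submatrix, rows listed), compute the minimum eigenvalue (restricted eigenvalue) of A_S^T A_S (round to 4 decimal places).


A_S^T A_S = [[14, -4], [-4, 3]].
trace = 17.
det = 26.
disc = trace^2 - 4*det = 289 - 4*26 = 185.
sqrt(185) ≈ 13.601471.
lam_min = (17 - sqrt(185))/2 ≈ (17 - 13.601471)/2 = 1.6992645 ≈ 1.6993.

1.6993


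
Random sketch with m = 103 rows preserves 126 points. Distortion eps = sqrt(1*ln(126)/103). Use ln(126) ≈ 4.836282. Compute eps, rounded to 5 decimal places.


ln(126) ≈ 4.836282.
1*ln(N)/m ≈ 1*4.836282/103 ≈ 0.04695419.
eps = sqrt(0.04695419) ≈ 0.2166892 ≈ 0.21669.

0.21669


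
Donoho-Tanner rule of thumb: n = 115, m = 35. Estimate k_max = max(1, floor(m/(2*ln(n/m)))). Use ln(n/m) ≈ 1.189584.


n/m = 115/35 = 23/7.
ln(n/m) ≈ 1.189584.
2*ln(n/m) ≈ 2.379168.
m/(2*ln(n/m)) ≈ 35/2.379168 ≈ 14.711.
floor = 14.
k_max = max(1, 14) = 14.

14


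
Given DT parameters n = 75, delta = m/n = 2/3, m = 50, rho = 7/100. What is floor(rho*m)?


m = 2/3*75 = 50.
rho = 7/100.
rho*m = 7/100*50 = 3.5.
k = floor(3.5) = 3.

3


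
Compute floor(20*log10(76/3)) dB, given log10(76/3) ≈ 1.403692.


||x||/||e|| = 76/3.
log10(76/3) ≈ 1.403692.
20*log10(||x||/||e||) ≈ 20*1.403692 = 28.07384.
floor(28.07384) = 28.

28


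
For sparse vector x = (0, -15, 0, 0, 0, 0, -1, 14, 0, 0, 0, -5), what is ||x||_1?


Non-zero entries: [(1, -15), (6, -1), (7, 14), (11, -5)]
Absolute values: [15, 1, 14, 5]
||x||_1 = sum = 35.

35


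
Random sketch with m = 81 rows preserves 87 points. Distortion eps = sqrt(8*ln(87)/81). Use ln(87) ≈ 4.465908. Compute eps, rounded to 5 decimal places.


ln(87) ≈ 4.465908.
8*ln(N)/m ≈ 8*4.465908/81 ≈ 0.44107733.
eps = sqrt(0.44107733) ≈ 0.6641365 ≈ 0.66414.

0.66414


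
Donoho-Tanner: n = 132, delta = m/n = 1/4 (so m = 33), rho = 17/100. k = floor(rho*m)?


m = 1/4*132 = 33.
rho = 17/100.
rho*m = 17/100*33 = 5.61.
k = floor(5.61) = 5.

5


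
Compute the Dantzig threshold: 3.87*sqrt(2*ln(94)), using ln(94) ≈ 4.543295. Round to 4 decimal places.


ln(94) ≈ 4.543295.
2*ln(n) ≈ 9.08659.
sqrt(2*ln(n)) ≈ sqrt(9.08659) ≈ 3.014397.
threshold ≈ 3.87*3.014397 = 11.66571639 ≈ 11.6657.

11.6657


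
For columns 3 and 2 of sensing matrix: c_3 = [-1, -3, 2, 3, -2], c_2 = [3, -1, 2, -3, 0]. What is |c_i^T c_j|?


Inner product: -1*3 + -3*-1 + 2*2 + 3*-3 + -2*0
Products: [-3, 3, 4, -9, 0]
Sum = -5.
|dot| = 5.

5


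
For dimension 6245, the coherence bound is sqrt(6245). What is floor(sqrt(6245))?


79^2 = 6241 <= 6245 < 6400 = 80^2, so 79 <= sqrt(6245) < 80.
floor(sqrt(6245)) = 79.

79


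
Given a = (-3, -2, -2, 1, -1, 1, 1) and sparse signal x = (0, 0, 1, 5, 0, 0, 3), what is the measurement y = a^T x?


Non-zero terms: ['-2*1', '1*5', '1*3']
Products: [-2, 5, 3]
y = sum = 6.

6


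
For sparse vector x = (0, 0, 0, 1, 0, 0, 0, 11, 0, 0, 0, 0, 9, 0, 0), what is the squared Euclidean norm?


Non-zero entries: [(3, 1), (7, 11), (12, 9)]
Squares: [1, 121, 81]
||x||_2^2 = sum = 203.

203


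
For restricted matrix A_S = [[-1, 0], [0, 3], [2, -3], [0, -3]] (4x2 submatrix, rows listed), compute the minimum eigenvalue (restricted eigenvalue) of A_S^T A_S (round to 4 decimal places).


A_S^T A_S = [[5, -6], [-6, 27]].
trace = 32.
det = 99.
disc = trace^2 - 4*det = 1024 - 4*99 = 628.
sqrt(628) ≈ 25.059928.
lam_min = (32 - sqrt(628))/2 ≈ (32 - 25.059928)/2 = 3.470036 ≈ 3.4700.

3.4700


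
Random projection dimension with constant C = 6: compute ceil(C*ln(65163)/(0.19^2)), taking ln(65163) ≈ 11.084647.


ln(65163) ≈ 11.084647.
eps^2 = 0.19^2 = 0.0361.
C*ln(N)/eps^2 ≈ 6*11.084647/0.0361 ≈ 1842.3236.
m = ceil(1842.3236) = 1843.

1843


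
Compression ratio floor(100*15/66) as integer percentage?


100*m/n = 100*15/66 ≈ 22.7273.
floor = 22.

22


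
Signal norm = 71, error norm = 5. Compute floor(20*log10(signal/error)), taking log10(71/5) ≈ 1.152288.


||x||/||e|| = 71/5.
log10(71/5) ≈ 1.152288.
20*log10(||x||/||e||) ≈ 20*1.152288 = 23.04576.
floor(23.04576) = 23.

23


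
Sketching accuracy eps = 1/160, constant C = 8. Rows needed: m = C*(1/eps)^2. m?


1/eps = 160.
(1/eps)^2 = 25600.
m = 8*25600 = 204800.

204800


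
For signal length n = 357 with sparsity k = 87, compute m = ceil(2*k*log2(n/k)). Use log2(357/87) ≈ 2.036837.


log2(n/k) = log2(357/87) ≈ 2.036837.
2*k*log2(n/k) ≈ 2*87*2.036837 = 354.409638.
m = ceil(354.409638) = 355.

355


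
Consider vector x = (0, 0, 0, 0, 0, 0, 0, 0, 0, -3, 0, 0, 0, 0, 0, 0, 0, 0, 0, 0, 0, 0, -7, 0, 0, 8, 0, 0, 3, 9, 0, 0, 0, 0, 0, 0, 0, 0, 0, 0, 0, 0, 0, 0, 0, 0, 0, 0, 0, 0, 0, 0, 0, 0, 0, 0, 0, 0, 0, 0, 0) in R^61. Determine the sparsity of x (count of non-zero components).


Non-zero positions: [9, 22, 25, 28, 29].
Sparsity = 5.

5


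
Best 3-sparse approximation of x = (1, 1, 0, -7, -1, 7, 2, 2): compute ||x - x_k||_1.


Sorted |x_i| descending: [7, 7, 2, 2, 1, 1, 1, 0]
Keep top 3: [7, 7, 2]
Tail entries: [2, 1, 1, 1, 0]
L1 error = sum of tail = 5.

5


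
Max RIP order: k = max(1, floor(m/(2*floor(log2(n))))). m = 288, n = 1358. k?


floor(log2(1358)) = 10.
2*10 = 20.
m/(2*floor(log2(n))) = 288/20 ≈ 14.4.
floor = 14.
k = max(1, 14) = 14.

14


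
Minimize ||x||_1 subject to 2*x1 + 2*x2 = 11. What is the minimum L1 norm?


Axis intercepts:
  x1 = 11/2, x2 = 0: L1 = 11/2
  x1 = 0, x2 = 11/2: L1 = 11/2
x* = (11/2, 0)
||x*||_1 = 11/2.

11/2


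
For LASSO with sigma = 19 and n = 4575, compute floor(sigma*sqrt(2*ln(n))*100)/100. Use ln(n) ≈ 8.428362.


ln(4575) ≈ 8.428362.
2*ln(n) ≈ 16.856724.
sqrt(2*ln(n)) ≈ sqrt(16.856724) ≈ 4.105694.
lambda ≈ 19*4.105694 = 78.008186.
floor(lambda*100)/100 = 78.00.

78.00


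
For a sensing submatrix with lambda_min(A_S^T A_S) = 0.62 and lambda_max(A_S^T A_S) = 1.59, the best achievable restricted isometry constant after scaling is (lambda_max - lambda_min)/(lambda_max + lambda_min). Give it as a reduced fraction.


lambda_max - lambda_min = 1.59 - 0.62 = 0.97.
lambda_max + lambda_min = 1.59 + 0.62 = 2.21.
delta = 0.97/2.21 = 97/221.

97/221


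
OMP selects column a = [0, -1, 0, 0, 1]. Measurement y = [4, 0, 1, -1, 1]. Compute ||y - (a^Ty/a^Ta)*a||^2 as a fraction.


a^T a = 2.
a^T y = 1.
coeff = 1/2 = 1/2.
||r||^2 = 37/2.

37/2


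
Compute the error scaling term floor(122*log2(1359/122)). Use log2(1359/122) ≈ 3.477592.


log2(n/k) = log2(1359/122) ≈ 3.477592.
k*log2(n/k) ≈ 122*3.477592 = 424.266224.
floor(424.266224) = 424.

424


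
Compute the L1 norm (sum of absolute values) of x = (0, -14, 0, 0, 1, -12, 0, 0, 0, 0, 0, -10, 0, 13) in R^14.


Non-zero entries: [(1, -14), (4, 1), (5, -12), (11, -10), (13, 13)]
Absolute values: [14, 1, 12, 10, 13]
||x||_1 = sum = 50.

50


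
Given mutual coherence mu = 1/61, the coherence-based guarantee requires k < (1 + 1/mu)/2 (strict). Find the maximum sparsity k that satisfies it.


1/mu = 61.
1 + 1/mu = 62.
(1 + 1/mu)/2 = 31 is an integer and the inequality is strict, so k_max = 31 - 1 = 30.

30


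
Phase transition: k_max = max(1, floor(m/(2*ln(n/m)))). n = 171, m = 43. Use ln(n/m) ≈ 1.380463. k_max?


n/m = 171/43.
ln(n/m) ≈ 1.380463.
2*ln(n/m) ≈ 2.760926.
m/(2*ln(n/m)) ≈ 43/2.760926 ≈ 15.5745.
floor = 15.
k_max = max(1, 15) = 15.

15


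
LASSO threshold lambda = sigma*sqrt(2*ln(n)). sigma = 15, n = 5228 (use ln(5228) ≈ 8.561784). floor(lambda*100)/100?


ln(5228) ≈ 8.561784.
2*ln(n) ≈ 17.123568.
sqrt(2*ln(n)) ≈ sqrt(17.123568) ≈ 4.138063.
lambda ≈ 15*4.138063 = 62.070945.
floor(lambda*100)/100 = 62.07.

62.07


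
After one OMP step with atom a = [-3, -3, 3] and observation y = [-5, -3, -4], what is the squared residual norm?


a^T a = 27.
a^T y = 12.
coeff = 12/27 = 4/9.
||r||^2 = 134/3.

134/3


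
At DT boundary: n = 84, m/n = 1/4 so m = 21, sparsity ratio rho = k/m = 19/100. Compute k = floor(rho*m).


m = 1/4*84 = 21.
rho = 19/100.
rho*m = 19/100*21 = 3.99.
k = floor(3.99) = 3.

3


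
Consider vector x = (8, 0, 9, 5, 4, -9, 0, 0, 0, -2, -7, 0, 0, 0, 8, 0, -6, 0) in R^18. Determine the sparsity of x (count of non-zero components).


Non-zero positions: [0, 2, 3, 4, 5, 9, 10, 14, 16].
Sparsity = 9.

9


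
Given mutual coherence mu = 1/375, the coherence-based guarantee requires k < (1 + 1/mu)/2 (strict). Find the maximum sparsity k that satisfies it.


1/mu = 375.
1 + 1/mu = 376.
(1 + 1/mu)/2 = 188 is an integer and the inequality is strict, so k_max = 188 - 1 = 187.

187


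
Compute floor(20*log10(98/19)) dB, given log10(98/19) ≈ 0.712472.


||x||/||e|| = 98/19.
log10(98/19) ≈ 0.712472.
20*log10(||x||/||e||) ≈ 20*0.712472 = 14.24944.
floor(14.24944) = 14.

14


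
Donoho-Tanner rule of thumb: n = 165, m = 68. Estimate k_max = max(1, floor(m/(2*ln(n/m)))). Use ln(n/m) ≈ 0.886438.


n/m = 165/68.
ln(n/m) ≈ 0.886438.
2*ln(n/m) ≈ 1.772876.
m/(2*ln(n/m)) ≈ 68/1.772876 ≈ 38.3558.
floor = 38.
k_max = max(1, 38) = 38.

38


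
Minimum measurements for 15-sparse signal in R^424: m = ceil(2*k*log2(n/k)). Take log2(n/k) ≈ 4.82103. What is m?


log2(n/k) = log2(424/15) ≈ 4.82103.
2*k*log2(n/k) ≈ 2*15*4.82103 = 144.6309.
m = ceil(144.6309) = 145.

145


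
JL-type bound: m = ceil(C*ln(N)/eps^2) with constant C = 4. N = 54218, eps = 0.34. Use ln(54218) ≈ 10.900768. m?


ln(54218) ≈ 10.900768.
eps^2 = 0.34^2 = 0.1156.
C*ln(N)/eps^2 ≈ 4*10.900768/0.1156 ≈ 377.1892.
m = ceil(377.1892) = 378.

378


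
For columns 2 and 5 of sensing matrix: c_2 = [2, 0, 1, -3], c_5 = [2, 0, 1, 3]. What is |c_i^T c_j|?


Inner product: 2*2 + 0*0 + 1*1 + -3*3
Products: [4, 0, 1, -9]
Sum = -4.
|dot| = 4.

4


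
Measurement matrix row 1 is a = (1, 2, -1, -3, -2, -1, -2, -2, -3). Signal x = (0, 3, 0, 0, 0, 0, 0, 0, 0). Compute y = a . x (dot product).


Non-zero terms: ['2*3']
Products: [6]
y = sum = 6.

6


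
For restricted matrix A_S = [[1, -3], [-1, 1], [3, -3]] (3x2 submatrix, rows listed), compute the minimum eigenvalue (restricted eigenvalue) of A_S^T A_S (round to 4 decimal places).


A_S^T A_S = [[11, -13], [-13, 19]].
trace = 30.
det = 40.
disc = trace^2 - 4*det = 900 - 4*40 = 740.
sqrt(740) ≈ 27.202941.
lam_min = (30 - sqrt(740))/2 ≈ (30 - 27.202941)/2 = 1.3985295 ≈ 1.3985.

1.3985


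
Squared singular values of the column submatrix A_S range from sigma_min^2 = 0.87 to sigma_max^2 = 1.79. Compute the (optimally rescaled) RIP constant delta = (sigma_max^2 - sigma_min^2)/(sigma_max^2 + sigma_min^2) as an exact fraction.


lambda_max - lambda_min = 1.79 - 0.87 = 0.92.
lambda_max + lambda_min = 1.79 + 0.87 = 2.66.
delta = 0.92/2.66 = 92/266 = 46/133.

46/133


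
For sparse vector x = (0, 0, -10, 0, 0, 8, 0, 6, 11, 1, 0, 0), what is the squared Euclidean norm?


Non-zero entries: [(2, -10), (5, 8), (7, 6), (8, 11), (9, 1)]
Squares: [100, 64, 36, 121, 1]
||x||_2^2 = sum = 322.

322


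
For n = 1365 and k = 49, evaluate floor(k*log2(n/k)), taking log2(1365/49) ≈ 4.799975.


log2(n/k) = log2(1365/49) ≈ 4.799975.
k*log2(n/k) ≈ 49*4.799975 = 235.198775.
floor(235.198775) = 235.

235


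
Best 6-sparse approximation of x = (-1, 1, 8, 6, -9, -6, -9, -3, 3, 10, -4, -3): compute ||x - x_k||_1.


Sorted |x_i| descending: [10, 9, 9, 8, 6, 6, 4, 3, 3, 3, 1, 1]
Keep top 6: [10, 9, 9, 8, 6, 6]
Tail entries: [4, 3, 3, 3, 1, 1]
L1 error = sum of tail = 15.

15


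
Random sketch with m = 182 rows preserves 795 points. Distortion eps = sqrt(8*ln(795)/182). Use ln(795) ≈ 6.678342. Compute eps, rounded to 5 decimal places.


ln(795) ≈ 6.678342.
8*ln(N)/m ≈ 8*6.678342/182 ≈ 0.29355349.
eps = sqrt(0.29355349) ≈ 0.5418058 ≈ 0.54181.

0.54181


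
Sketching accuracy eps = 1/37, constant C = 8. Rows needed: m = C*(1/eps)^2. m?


1/eps = 37.
(1/eps)^2 = 1369.
m = 8*1369 = 10952.

10952


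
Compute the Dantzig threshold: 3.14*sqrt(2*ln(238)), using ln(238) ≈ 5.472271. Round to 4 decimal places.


ln(238) ≈ 5.472271.
2*ln(n) ≈ 10.944542.
sqrt(2*ln(n)) ≈ sqrt(10.944542) ≈ 3.308254.
threshold ≈ 3.14*3.308254 = 10.38791756 ≈ 10.3879.

10.3879


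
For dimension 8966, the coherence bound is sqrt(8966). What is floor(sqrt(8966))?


94^2 = 8836 <= 8966 < 9025 = 95^2, so 94 <= sqrt(8966) < 95.
floor(sqrt(8966)) = 94.

94


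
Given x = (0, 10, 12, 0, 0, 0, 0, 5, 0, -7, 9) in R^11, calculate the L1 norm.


Non-zero entries: [(1, 10), (2, 12), (7, 5), (9, -7), (10, 9)]
Absolute values: [10, 12, 5, 7, 9]
||x||_1 = sum = 43.

43


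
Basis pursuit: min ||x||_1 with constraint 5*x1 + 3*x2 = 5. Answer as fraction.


Axis intercepts:
  x1 = 1, x2 = 0: L1 = 1
  x1 = 0, x2 = 5/3: L1 = 5/3
x* = (1, 0)
||x*||_1 = 1.

1


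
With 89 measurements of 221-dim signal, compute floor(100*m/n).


100*m/n = 100*89/221 ≈ 40.2715.
floor = 40.

40


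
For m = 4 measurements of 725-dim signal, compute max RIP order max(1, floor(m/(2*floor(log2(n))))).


floor(log2(725)) = 9.
2*9 = 18.
m/(2*floor(log2(n))) = 4/18 ≈ 0.2222.
floor = 0.
k = max(1, 0) = 1.

1


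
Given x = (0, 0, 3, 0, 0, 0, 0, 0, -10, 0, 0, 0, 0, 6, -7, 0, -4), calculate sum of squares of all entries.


Non-zero entries: [(2, 3), (8, -10), (13, 6), (14, -7), (16, -4)]
Squares: [9, 100, 36, 49, 16]
||x||_2^2 = sum = 210.

210


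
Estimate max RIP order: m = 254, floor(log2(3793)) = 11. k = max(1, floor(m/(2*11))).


floor(log2(3793)) = 11.
2*11 = 22.
m/(2*floor(log2(n))) = 254/22 ≈ 11.5455.
floor = 11.
k = max(1, 11) = 11.

11


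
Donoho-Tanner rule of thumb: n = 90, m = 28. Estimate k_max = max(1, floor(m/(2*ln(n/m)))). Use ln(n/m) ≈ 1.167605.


n/m = 90/28 = 45/14.
ln(n/m) ≈ 1.167605.
2*ln(n/m) ≈ 2.33521.
m/(2*ln(n/m)) ≈ 28/2.33521 ≈ 11.9904.
floor = 11.
k_max = max(1, 11) = 11.

11


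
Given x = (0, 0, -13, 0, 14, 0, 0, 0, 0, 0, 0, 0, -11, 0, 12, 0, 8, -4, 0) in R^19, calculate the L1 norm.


Non-zero entries: [(2, -13), (4, 14), (12, -11), (14, 12), (16, 8), (17, -4)]
Absolute values: [13, 14, 11, 12, 8, 4]
||x||_1 = sum = 62.

62


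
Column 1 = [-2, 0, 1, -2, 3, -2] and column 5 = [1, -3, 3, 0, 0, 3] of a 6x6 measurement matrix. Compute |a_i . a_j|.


Inner product: -2*1 + 0*-3 + 1*3 + -2*0 + 3*0 + -2*3
Products: [-2, 0, 3, 0, 0, -6]
Sum = -5.
|dot| = 5.

5


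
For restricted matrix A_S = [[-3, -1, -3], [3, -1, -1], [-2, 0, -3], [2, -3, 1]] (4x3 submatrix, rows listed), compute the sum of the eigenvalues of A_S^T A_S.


Sum of eigenvalues of A_S^T A_S = trace(A_S^T A_S) = sum of squared column norms of A_S.
A_S^T A_S diagonal: [26, 11, 20].
trace = 26 + 11 + 20 = 57.

57


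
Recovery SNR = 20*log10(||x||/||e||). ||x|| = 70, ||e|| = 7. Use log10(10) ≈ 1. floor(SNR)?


||x||/||e|| = 70/7 = 10.
log10(10) ≈ 1.
20*log10(||x||/||e||) ≈ 20*1 = 20.
floor(20) = 20.

20


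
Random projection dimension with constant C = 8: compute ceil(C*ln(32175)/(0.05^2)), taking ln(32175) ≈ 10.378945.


ln(32175) ≈ 10.378945.
eps^2 = 0.05^2 = 0.0025.
C*ln(N)/eps^2 ≈ 8*10.378945/0.0025 ≈ 33212.624.
m = ceil(33212.624) = 33213.

33213


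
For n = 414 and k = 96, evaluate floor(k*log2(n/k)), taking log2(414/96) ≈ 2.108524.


log2(n/k) = log2(414/96) ≈ 2.108524.
k*log2(n/k) ≈ 96*2.108524 = 202.418304.
floor(202.418304) = 202.

202


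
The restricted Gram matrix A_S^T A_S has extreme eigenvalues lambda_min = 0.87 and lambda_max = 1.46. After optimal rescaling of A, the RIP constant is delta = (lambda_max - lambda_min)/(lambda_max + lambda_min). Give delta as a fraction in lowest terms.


lambda_max - lambda_min = 1.46 - 0.87 = 0.59.
lambda_max + lambda_min = 1.46 + 0.87 = 2.33.
delta = 0.59/2.33 = 59/233.

59/233


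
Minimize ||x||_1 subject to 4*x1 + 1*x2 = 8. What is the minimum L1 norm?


Axis intercepts:
  x1 = 2, x2 = 0: L1 = 2
  x1 = 0, x2 = 8: L1 = 8
x* = (2, 0)
||x*||_1 = 2.

2


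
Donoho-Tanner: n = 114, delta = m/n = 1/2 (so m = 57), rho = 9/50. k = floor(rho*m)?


m = 1/2*114 = 57.
rho = 9/50.
rho*m = 9/50*57 = 10.26.
k = floor(10.26) = 10.

10


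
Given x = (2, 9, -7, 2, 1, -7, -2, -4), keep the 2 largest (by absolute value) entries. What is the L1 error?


Sorted |x_i| descending: [9, 7, 7, 4, 2, 2, 2, 1]
Keep top 2: [9, 7]
Tail entries: [7, 4, 2, 2, 2, 1]
L1 error = sum of tail = 18.

18


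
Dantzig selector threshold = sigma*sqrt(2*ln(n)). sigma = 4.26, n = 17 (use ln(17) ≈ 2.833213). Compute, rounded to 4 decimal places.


ln(17) ≈ 2.833213.
2*ln(n) ≈ 5.666426.
sqrt(2*ln(n)) ≈ sqrt(5.666426) ≈ 2.380426.
threshold ≈ 4.26*2.380426 = 10.14061476 ≈ 10.1406.

10.1406
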